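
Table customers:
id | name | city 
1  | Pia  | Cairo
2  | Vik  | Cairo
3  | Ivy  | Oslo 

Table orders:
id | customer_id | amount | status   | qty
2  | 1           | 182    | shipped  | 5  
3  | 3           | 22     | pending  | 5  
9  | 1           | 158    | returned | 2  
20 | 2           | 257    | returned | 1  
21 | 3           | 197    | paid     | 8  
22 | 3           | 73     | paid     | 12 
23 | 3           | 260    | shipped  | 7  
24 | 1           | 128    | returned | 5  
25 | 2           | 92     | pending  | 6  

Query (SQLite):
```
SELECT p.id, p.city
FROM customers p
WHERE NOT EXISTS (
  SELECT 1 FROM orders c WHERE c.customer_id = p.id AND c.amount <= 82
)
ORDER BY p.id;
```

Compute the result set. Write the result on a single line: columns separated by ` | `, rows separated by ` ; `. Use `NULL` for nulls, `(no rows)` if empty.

For each customers row, check whether any orders with matching customer_id has amount <= 82.
Keep rows where that is false.

1 | Cairo ; 2 | Cairo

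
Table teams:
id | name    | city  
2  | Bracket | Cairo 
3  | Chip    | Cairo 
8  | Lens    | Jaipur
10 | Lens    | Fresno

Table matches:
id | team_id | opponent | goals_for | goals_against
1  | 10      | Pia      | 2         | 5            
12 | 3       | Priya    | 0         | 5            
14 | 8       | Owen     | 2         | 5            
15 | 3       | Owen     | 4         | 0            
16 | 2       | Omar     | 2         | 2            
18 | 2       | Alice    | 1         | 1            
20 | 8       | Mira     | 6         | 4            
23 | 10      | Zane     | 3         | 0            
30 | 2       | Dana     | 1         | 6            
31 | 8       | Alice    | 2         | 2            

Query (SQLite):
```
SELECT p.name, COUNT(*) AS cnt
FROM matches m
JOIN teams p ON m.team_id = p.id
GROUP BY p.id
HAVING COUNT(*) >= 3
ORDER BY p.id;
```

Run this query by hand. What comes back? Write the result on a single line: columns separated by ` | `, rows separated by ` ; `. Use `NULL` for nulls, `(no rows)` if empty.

Bracket | 3 ; Lens | 3

Join each matches row to its teams via team_id.
Group joined rows by teams.id; compute COUNT(*) per group.
HAVING: keep groups with count ≥ 3.
  2: ids {16, 18, 30} → COUNT(*)=3
  3: ids {12, 15} → COUNT(*)=2
  8: ids {14, 20, 31} → COUNT(*)=3
  10: ids {1, 23} → COUNT(*)=2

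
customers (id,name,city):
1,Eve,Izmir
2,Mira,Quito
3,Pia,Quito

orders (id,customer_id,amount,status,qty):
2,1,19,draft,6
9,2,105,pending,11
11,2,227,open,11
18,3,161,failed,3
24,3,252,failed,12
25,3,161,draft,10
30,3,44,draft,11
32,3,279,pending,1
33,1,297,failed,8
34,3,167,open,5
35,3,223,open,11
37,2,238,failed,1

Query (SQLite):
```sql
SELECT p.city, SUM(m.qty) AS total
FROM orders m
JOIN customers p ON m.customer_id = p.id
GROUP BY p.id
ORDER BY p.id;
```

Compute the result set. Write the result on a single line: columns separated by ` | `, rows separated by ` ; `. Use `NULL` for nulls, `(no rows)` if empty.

Izmir | 14 ; Quito | 23 ; Quito | 53

Join each orders row to its customers via customer_id.
Group joined rows by customers.id; compute SUM(m.qty) per group.
  1: ids {2, 33} → SUM(m.qty)=14
  2: ids {9, 11, 37} → SUM(m.qty)=23
  3: ids {18, 24, 25, 30, 32, 34, 35} → SUM(m.qty)=53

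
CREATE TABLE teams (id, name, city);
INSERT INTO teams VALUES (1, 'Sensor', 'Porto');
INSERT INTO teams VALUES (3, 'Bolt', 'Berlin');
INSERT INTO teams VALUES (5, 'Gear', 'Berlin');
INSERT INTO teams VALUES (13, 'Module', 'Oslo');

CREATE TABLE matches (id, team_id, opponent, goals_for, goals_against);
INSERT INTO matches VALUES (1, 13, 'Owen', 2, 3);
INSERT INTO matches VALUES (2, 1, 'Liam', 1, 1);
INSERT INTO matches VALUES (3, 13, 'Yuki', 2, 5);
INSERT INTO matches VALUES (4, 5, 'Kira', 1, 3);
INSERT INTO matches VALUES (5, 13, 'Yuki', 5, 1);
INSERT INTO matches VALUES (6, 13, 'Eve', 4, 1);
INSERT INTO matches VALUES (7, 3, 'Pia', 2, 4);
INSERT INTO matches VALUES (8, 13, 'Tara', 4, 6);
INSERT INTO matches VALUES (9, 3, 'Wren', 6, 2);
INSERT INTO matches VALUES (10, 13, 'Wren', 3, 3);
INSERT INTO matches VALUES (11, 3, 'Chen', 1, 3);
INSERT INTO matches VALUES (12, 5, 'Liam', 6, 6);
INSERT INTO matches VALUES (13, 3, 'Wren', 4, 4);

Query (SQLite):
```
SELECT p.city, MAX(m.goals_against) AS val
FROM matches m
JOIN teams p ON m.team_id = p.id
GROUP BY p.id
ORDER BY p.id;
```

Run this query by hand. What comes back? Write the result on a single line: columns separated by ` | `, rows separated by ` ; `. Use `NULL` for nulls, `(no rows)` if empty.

Porto | 1 ; Berlin | 4 ; Berlin | 6 ; Oslo | 6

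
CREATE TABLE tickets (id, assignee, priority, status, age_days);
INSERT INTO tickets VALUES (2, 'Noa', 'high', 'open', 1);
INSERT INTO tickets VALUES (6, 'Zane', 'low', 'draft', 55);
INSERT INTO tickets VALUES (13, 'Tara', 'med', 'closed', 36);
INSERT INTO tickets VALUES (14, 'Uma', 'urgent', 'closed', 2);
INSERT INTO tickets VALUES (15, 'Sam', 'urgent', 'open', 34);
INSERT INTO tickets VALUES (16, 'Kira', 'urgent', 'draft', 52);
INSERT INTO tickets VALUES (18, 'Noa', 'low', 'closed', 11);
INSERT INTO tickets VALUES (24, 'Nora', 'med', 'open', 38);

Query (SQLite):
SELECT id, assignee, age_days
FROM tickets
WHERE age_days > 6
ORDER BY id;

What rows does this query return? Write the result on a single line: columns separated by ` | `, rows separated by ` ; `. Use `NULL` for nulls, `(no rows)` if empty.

6 | Zane | 55 ; 13 | Tara | 36 ; 15 | Sam | 34 ; 16 | Kira | 52 ; 18 | Noa | 11 ; 24 | Nora | 38

age_days > 6: ids {6, 13, 15, 16, 18, 24}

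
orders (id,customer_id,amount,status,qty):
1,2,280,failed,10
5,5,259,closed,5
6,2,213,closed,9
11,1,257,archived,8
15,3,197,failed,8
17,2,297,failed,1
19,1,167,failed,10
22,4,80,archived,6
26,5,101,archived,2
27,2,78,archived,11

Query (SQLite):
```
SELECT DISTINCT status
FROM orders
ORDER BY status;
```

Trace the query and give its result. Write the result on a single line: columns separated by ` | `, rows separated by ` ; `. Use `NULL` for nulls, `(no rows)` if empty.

archived ; closed ; failed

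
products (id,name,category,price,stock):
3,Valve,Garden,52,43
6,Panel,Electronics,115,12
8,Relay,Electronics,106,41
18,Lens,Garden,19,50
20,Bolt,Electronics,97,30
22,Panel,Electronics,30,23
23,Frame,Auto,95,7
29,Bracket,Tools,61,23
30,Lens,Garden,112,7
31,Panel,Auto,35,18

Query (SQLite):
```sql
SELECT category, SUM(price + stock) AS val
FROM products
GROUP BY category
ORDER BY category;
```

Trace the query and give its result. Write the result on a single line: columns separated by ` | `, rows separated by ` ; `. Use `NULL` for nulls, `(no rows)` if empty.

Auto | 155 ; Electronics | 454 ; Garden | 283 ; Tools | 84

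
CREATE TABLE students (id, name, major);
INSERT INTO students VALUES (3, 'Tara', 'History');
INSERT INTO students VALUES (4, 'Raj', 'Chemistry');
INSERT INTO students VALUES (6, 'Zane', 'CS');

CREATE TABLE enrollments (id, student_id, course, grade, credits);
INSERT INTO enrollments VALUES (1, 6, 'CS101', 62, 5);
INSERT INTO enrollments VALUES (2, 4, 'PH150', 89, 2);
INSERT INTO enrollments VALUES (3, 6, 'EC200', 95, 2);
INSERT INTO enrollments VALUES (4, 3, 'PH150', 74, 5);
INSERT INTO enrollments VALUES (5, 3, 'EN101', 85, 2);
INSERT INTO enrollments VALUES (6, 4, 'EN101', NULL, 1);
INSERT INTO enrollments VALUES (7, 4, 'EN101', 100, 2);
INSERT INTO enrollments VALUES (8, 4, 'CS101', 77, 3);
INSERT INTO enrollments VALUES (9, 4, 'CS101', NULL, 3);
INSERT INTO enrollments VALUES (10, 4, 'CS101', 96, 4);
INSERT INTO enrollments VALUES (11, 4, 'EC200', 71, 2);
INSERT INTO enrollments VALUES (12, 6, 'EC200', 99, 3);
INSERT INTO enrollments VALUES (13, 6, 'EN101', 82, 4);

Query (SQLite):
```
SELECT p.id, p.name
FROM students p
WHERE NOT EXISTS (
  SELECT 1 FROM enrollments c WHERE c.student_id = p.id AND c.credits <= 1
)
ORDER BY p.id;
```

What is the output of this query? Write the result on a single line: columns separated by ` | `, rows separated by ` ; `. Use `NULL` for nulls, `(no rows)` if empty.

For each students row, check whether any enrollments with matching student_id has credits <= 1.
Keep rows where that is false.

3 | Tara ; 6 | Zane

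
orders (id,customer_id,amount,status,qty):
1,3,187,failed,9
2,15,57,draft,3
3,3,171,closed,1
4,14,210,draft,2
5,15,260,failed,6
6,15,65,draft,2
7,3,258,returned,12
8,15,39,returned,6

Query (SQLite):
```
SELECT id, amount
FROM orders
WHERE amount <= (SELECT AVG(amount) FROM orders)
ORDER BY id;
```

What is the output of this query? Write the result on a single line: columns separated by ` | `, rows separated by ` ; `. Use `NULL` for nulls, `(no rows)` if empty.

Scalar subquery: AVG(amount) over all orders rows = 155.875.
Keep rows where amount <= that value.

2 | 57 ; 6 | 65 ; 8 | 39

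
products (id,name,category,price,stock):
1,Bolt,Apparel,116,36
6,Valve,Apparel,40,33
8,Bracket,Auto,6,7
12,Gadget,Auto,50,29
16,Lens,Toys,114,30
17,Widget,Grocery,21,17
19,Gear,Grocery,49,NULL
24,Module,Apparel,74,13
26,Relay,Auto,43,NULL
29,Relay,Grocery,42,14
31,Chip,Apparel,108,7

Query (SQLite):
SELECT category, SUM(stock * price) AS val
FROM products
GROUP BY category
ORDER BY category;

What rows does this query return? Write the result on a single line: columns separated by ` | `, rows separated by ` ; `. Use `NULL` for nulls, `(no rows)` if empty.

Apparel | 7214 ; Auto | 1492 ; Grocery | 945 ; Toys | 3420

For each row compute stock * price.
Group by category; take SUM of the expression per group.
  Apparel: ids {1, 6, 24, 31} → SUM(stock * price)=7214
  Auto: ids {8, 12, 26} → SUM(stock * price)=1492
  Grocery: ids {17, 19, 29} → SUM(stock * price)=945
  Toys: ids {16} → SUM(stock * price)=3420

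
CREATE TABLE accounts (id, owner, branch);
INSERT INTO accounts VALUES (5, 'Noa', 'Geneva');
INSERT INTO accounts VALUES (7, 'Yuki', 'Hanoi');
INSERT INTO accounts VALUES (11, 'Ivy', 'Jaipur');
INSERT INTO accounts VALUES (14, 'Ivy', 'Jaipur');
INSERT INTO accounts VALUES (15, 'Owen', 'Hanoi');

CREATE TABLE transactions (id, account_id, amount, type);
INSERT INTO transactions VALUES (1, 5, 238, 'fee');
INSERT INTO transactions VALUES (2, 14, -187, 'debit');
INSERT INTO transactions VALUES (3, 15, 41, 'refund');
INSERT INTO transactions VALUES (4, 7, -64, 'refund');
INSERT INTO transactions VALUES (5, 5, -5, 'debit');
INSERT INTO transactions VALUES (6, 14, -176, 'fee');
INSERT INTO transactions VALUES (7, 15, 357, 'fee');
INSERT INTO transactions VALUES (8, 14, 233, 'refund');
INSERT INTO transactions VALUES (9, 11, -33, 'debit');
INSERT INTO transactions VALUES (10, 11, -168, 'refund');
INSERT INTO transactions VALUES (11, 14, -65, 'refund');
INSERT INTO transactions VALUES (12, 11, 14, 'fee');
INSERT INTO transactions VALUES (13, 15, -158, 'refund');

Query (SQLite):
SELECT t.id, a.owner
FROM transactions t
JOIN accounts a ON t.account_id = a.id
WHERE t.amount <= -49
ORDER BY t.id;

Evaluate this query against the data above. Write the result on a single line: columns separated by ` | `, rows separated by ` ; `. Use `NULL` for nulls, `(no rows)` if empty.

Each transactions row matches the accounts row where account_id = accounts.id.
Then keep rows with t.amount <= -49.

2 | Ivy ; 4 | Yuki ; 6 | Ivy ; 10 | Ivy ; 11 | Ivy ; 13 | Owen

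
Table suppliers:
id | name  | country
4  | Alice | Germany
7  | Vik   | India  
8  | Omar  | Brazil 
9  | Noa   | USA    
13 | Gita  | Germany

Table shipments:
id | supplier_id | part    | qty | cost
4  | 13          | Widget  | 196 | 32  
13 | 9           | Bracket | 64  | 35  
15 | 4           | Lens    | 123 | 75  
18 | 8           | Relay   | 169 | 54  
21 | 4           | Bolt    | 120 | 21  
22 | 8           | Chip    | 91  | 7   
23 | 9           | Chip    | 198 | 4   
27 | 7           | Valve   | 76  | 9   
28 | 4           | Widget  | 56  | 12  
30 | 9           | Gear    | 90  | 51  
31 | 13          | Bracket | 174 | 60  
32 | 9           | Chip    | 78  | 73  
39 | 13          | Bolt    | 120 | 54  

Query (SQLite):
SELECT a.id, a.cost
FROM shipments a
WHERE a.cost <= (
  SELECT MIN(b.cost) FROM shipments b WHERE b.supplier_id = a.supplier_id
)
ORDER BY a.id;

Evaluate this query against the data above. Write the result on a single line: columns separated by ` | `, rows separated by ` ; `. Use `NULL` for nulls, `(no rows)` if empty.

4 | 32 ; 22 | 7 ; 23 | 4 ; 27 | 9 ; 28 | 12

For each shipments row a, compute MIN(cost) over rows sharing a.supplier_id.
Keep row a if a.cost <= that per-group MIN.
  supplier_id=4: MIN(cost) = 12
  supplier_id=7: MIN(cost) = 9
  supplier_id=8: MIN(cost) = 7
  supplier_id=9: MIN(cost) = 4
  supplier_id=13: MIN(cost) = 32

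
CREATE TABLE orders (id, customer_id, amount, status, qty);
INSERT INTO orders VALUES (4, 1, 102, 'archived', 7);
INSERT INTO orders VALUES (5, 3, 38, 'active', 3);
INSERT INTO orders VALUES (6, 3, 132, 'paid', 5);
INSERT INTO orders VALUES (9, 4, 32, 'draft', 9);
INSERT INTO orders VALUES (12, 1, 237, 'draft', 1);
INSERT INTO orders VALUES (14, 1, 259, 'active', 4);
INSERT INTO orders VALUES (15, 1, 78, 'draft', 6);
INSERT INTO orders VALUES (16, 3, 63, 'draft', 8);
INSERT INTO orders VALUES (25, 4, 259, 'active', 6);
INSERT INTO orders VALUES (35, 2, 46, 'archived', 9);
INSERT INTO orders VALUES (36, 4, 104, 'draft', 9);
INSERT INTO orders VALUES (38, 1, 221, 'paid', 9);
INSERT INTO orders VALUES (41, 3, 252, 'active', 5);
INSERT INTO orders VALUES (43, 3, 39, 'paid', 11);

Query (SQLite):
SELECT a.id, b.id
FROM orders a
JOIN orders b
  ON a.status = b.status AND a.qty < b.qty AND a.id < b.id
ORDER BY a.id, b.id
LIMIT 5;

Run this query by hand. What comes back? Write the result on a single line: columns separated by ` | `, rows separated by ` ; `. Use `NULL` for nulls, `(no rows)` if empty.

4 | 35 ; 5 | 14 ; 5 | 25 ; 5 | 41 ; 6 | 38

Pairs (a,b) with same status, a.qty < b.qty, a.id < b.id.
status groups: active:{5,14,25,41} archived:{4,35} draft:{9,12,15,16,36} paid:{6,38,43}
Ordered by (a.id, b.id); first 5.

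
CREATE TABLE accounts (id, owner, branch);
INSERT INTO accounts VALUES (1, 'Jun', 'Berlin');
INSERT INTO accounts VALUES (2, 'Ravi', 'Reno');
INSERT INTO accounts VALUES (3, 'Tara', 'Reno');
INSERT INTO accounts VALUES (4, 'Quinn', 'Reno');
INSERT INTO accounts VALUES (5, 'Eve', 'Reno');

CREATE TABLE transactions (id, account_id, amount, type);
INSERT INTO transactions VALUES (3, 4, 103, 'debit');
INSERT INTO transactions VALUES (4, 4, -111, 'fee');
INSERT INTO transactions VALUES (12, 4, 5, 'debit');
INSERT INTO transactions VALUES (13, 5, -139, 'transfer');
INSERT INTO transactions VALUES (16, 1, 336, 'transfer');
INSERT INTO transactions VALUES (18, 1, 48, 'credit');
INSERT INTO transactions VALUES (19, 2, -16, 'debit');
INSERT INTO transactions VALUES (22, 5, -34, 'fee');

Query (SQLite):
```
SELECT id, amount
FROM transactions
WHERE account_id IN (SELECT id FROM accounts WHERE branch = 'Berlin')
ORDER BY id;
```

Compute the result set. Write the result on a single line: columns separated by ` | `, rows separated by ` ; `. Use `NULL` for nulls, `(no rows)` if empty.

Inner query: accounts.id where branch = 'Berlin'.
Outer: keep transactions rows whose account_id is in that set.
Inner query → {1}

16 | 336 ; 18 | 48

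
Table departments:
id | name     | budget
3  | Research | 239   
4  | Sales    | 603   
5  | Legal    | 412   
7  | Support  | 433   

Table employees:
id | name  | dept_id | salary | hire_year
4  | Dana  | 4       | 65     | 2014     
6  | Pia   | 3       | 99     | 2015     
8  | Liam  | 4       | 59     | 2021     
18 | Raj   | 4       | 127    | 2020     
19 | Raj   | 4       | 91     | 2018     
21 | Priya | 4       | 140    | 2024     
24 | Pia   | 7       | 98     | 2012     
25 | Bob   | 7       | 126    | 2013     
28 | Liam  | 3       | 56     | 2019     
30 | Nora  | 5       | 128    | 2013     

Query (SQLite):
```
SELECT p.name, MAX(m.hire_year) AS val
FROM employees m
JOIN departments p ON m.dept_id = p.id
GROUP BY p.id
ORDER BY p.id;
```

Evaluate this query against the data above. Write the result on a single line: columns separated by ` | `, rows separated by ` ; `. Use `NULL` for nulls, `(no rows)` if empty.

Research | 2019 ; Sales | 2024 ; Legal | 2013 ; Support | 2013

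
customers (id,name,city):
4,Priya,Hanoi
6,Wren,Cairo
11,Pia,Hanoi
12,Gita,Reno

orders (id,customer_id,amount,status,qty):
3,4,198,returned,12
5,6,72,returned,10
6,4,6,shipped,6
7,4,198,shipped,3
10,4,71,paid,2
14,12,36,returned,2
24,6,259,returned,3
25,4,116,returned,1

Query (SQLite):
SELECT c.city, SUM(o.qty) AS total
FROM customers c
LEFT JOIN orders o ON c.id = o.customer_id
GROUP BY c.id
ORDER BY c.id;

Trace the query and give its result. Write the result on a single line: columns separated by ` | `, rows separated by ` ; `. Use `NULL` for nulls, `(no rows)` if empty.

Hanoi | 24 ; Cairo | 13 ; Hanoi | NULL ; Reno | 2

LEFT JOIN keeps every customers row; unmatched ones get NULL for orders columns.
Group by customers.id and compute SUM(o.qty). SUM over an all-NULL group is NULL.
  4: ids {3, 6, 7, 10, 25} → SUM(o.qty)=24
  6: ids {5, 24} → SUM(o.qty)=13
  11: ids {—} → SUM(o.qty)=NULL
  12: ids {14} → SUM(o.qty)=2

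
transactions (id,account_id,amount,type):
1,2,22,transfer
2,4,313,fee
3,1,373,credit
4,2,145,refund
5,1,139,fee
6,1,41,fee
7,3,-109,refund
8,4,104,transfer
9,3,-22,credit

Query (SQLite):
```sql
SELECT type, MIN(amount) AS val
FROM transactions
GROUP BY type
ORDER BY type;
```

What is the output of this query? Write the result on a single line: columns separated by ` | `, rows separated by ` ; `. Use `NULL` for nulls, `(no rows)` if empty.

credit | -22 ; fee | 41 ; refund | -109 ; transfer | 22

Partition transactions by type; compute MIN(amount) within each group.
  credit: ids {3, 9} → MIN(amount)=-22
  fee: ids {2, 5, 6} → MIN(amount)=41
  refund: ids {4, 7} → MIN(amount)=-109
  transfer: ids {1, 8} → MIN(amount)=22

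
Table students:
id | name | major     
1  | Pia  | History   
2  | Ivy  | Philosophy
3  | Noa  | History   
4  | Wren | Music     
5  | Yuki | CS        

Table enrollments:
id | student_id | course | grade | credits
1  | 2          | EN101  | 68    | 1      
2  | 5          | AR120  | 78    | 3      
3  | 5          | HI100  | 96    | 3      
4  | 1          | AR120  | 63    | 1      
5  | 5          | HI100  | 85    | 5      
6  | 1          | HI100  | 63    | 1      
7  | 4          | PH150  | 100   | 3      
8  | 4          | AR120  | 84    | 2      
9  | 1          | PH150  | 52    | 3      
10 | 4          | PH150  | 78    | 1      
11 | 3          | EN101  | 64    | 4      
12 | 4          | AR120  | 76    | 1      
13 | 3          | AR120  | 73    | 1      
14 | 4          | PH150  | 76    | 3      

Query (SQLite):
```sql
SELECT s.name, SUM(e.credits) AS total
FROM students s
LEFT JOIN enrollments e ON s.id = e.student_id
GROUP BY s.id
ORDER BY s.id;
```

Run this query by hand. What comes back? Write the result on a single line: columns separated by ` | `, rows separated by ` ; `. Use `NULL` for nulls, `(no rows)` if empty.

Pia | 5 ; Ivy | 1 ; Noa | 5 ; Wren | 10 ; Yuki | 11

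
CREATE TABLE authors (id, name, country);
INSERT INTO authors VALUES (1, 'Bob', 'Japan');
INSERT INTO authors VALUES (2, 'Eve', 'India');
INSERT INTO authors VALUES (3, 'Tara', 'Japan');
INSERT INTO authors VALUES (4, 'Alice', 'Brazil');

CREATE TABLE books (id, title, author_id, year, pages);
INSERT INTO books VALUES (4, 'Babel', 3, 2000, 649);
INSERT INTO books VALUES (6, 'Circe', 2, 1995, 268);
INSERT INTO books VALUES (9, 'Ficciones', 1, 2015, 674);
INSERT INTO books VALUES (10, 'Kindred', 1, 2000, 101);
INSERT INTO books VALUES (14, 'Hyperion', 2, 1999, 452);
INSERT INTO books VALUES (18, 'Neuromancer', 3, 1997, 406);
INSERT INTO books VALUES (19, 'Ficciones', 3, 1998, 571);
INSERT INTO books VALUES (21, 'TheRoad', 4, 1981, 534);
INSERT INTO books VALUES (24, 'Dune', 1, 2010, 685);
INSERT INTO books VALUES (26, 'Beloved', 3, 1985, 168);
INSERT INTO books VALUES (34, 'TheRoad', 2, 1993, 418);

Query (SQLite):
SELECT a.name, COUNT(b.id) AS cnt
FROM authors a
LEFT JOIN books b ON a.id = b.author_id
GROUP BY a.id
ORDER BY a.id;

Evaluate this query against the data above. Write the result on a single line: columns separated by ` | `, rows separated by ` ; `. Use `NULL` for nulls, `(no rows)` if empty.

Bob | 3 ; Eve | 3 ; Tara | 4 ; Alice | 1

LEFT JOIN keeps every authors row; unmatched ones get NULL for books columns.
Group by authors.id and compute COUNT(b.id). COUNT(col) of an all-NULL group is 0.
  1: ids {9, 10, 24} → COUNT(b.id)=3
  2: ids {6, 14, 34} → COUNT(b.id)=3
  3: ids {4, 18, 19, 26} → COUNT(b.id)=4
  4: ids {21} → COUNT(b.id)=1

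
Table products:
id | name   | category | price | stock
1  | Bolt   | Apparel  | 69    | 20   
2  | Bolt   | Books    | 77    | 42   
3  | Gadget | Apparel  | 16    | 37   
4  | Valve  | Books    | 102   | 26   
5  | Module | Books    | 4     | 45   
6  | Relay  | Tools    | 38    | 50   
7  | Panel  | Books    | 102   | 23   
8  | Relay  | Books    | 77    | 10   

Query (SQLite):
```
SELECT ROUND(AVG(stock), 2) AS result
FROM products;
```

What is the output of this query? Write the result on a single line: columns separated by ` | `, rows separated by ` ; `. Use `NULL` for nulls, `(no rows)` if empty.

31.63

All stock values: [20, 42, 37, 26, 45, 50, 23, 10].
AVG = 253 / 8 (rounded to 2 dp).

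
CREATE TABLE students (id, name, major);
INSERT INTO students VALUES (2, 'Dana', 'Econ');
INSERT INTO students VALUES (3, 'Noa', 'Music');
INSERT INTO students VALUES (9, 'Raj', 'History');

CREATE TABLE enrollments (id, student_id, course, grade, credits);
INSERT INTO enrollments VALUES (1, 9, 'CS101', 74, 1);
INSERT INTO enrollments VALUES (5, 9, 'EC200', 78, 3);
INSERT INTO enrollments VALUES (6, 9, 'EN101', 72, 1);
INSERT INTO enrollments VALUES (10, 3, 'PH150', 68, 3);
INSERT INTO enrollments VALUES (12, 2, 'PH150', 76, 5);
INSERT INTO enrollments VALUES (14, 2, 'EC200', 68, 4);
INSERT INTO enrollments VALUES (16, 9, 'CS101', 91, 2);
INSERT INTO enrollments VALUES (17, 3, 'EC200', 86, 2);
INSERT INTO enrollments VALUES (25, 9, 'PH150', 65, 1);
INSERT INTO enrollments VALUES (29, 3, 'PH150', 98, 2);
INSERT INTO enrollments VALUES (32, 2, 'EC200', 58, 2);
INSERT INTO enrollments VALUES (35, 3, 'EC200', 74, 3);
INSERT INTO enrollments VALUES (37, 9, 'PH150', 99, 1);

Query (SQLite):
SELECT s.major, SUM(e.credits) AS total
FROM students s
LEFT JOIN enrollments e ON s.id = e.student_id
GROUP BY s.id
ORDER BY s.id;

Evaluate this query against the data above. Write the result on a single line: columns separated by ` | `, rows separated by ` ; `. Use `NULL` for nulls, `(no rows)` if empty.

Econ | 11 ; Music | 10 ; History | 9

LEFT JOIN keeps every students row; unmatched ones get NULL for enrollments columns.
Group by students.id and compute SUM(e.credits). SUM over an all-NULL group is NULL.
  2: ids {12, 14, 32} → SUM(e.credits)=11
  3: ids {10, 17, 29, 35} → SUM(e.credits)=10
  9: ids {1, 5, 6, 16, 25, 37} → SUM(e.credits)=9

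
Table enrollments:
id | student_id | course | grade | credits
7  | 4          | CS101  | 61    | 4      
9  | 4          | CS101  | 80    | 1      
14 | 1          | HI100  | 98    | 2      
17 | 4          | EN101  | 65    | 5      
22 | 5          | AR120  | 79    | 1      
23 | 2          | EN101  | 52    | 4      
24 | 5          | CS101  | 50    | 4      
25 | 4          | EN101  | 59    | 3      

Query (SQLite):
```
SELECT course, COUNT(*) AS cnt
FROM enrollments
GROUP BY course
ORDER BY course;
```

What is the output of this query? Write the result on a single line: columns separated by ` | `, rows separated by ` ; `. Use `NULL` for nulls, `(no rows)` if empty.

AR120 | 1 ; CS101 | 3 ; EN101 | 3 ; HI100 | 1

Partition enrollments by course; compute COUNT(*) within each group.
  AR120: ids {22} → COUNT(*)=1
  CS101: ids {7, 9, 24} → COUNT(*)=3
  EN101: ids {17, 23, 25} → COUNT(*)=3
  HI100: ids {14} → COUNT(*)=1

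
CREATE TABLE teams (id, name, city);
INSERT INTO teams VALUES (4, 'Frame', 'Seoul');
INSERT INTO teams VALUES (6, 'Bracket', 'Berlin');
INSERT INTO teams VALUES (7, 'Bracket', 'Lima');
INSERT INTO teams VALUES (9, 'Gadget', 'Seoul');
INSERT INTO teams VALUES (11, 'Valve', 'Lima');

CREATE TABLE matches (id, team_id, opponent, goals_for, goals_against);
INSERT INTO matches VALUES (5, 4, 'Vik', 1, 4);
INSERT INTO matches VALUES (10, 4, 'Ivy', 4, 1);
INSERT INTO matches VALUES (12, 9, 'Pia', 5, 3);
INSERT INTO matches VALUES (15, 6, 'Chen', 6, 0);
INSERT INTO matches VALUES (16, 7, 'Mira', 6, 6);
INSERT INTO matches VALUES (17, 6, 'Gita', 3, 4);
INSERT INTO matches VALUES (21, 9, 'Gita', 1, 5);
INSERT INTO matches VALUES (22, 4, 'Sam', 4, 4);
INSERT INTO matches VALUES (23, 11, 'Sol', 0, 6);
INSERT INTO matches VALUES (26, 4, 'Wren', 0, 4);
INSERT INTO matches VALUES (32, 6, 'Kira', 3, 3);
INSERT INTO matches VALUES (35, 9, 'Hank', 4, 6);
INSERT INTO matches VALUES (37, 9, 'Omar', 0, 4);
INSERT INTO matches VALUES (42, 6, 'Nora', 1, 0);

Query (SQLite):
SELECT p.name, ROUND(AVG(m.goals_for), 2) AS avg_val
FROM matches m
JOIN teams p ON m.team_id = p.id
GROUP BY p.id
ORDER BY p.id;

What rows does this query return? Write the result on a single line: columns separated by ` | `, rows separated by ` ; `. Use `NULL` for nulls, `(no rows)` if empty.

Frame | 2.25 ; Bracket | 3.25 ; Bracket | 6 ; Gadget | 2.5 ; Valve | 0

Join each matches row to its teams via team_id.
Group joined rows by teams.id; compute ROUND(AVG(m.goals_for), 2) per group.
  4: ids {5, 10, 22, 26} → ROUND(AVG(m.goals_for), 2)=2.25
  6: ids {15, 17, 32, 42} → ROUND(AVG(m.goals_for), 2)=3.25
  7: ids {16} → ROUND(AVG(m.goals_for), 2)=6
  9: ids {12, 21, 35, 37} → ROUND(AVG(m.goals_for), 2)=2.5
  11: ids {23} → ROUND(AVG(m.goals_for), 2)=0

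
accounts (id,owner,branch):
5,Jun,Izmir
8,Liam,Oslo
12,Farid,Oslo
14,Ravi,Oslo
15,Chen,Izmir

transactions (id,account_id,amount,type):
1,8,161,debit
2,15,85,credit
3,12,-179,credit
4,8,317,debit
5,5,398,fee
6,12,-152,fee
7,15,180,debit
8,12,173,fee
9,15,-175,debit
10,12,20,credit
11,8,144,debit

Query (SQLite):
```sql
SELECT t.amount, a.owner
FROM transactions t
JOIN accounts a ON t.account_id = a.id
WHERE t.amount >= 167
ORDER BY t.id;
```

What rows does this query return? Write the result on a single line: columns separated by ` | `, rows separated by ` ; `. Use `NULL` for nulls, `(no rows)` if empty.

317 | Liam ; 398 | Jun ; 180 | Chen ; 173 | Farid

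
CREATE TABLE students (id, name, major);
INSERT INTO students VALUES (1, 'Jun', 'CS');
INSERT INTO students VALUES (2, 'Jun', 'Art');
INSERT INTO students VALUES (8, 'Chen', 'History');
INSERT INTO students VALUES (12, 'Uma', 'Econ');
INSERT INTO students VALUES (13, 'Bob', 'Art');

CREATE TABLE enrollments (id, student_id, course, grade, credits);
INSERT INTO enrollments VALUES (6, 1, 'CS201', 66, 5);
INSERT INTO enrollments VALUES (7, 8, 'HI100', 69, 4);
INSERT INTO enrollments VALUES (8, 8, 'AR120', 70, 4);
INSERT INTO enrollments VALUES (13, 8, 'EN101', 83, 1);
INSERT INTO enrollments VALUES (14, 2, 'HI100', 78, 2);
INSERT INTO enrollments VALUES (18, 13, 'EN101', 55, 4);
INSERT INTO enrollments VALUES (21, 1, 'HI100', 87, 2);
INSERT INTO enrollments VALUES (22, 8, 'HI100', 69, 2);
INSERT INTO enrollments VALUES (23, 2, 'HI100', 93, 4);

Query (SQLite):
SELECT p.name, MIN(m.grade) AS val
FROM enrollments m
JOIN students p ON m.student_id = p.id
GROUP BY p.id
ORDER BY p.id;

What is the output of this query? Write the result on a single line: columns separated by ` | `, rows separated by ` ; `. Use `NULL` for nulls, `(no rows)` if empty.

Join each enrollments row to its students via student_id.
Group joined rows by students.id; compute MIN(m.grade) per group.
  1: ids {6, 21} → MIN(m.grade)=66
  2: ids {14, 23} → MIN(m.grade)=78
  8: ids {7, 8, 13, 22} → MIN(m.grade)=69
  13: ids {18} → MIN(m.grade)=55

Jun | 66 ; Jun | 78 ; Chen | 69 ; Bob | 55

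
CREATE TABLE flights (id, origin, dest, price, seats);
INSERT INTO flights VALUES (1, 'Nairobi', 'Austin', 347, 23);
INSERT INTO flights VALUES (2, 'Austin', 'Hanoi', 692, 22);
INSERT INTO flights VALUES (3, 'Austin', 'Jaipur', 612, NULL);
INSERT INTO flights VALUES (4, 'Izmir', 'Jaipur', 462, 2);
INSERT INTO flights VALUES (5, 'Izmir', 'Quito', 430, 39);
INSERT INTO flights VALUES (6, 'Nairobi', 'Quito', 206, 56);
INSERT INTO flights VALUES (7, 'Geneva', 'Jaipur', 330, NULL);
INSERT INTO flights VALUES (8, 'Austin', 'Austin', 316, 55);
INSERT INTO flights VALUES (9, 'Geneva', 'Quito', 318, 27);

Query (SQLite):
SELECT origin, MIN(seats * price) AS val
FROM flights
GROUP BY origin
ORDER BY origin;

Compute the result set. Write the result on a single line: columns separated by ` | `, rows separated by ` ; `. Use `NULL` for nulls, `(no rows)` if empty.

For each row compute seats * price.
Group by origin; take MIN of the expression per group.
  Austin: ids {2, 3, 8} → MIN(seats * price)=15224
  Geneva: ids {7, 9} → MIN(seats * price)=8586
  Izmir: ids {4, 5} → MIN(seats * price)=924
  Nairobi: ids {1, 6} → MIN(seats * price)=7981

Austin | 15224 ; Geneva | 8586 ; Izmir | 924 ; Nairobi | 7981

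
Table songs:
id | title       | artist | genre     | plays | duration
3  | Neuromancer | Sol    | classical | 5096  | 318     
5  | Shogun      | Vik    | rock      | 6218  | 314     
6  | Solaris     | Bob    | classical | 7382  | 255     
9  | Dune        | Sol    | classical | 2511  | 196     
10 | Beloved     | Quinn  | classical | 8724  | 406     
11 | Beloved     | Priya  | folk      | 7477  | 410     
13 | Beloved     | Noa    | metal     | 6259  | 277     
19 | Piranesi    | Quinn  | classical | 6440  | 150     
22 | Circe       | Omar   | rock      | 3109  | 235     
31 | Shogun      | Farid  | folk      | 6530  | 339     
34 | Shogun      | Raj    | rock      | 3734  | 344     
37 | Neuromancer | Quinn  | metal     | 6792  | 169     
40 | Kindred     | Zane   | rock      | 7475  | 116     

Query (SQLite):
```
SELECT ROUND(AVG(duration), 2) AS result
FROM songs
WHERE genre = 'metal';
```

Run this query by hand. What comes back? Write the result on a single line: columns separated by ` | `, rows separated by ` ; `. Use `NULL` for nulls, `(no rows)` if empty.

Rows where genre='metal' → duration values: [277, 169].
AVG = 446 / 2 (rounded to 2 dp).

223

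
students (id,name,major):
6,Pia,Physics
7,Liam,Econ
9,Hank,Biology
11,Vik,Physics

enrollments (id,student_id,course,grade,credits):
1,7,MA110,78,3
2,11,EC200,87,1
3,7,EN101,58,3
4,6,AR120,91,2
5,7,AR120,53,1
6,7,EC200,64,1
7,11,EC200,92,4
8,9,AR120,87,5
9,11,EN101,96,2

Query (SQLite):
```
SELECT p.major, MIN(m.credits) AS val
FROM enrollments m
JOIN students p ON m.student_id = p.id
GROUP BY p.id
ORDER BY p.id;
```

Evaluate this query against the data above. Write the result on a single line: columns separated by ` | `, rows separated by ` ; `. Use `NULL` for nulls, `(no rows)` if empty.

Join each enrollments row to its students via student_id.
Group joined rows by students.id; compute MIN(m.credits) per group.
  6: ids {4} → MIN(m.credits)=2
  7: ids {1, 3, 5, 6} → MIN(m.credits)=1
  9: ids {8} → MIN(m.credits)=5
  11: ids {2, 7, 9} → MIN(m.credits)=1

Physics | 2 ; Econ | 1 ; Biology | 5 ; Physics | 1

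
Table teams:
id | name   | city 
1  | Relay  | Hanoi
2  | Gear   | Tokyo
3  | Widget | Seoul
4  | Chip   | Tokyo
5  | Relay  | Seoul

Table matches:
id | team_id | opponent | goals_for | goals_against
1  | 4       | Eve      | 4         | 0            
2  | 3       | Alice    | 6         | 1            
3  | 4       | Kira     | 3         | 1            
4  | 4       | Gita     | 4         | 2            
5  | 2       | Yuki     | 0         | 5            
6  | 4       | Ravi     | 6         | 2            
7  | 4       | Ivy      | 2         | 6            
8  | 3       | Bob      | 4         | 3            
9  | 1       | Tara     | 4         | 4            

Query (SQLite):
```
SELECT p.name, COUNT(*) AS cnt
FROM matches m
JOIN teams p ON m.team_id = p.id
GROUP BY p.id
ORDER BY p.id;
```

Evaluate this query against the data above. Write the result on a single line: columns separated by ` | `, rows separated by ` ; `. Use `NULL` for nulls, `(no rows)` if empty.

Relay | 1 ; Gear | 1 ; Widget | 2 ; Chip | 5

Join each matches row to its teams via team_id.
Group joined rows by teams.id; compute COUNT(*) per group.
  1: ids {9} → COUNT(*)=1
  2: ids {5} → COUNT(*)=1
  3: ids {2, 8} → COUNT(*)=2
  4: ids {1, 3, 4, 6, 7} → COUNT(*)=5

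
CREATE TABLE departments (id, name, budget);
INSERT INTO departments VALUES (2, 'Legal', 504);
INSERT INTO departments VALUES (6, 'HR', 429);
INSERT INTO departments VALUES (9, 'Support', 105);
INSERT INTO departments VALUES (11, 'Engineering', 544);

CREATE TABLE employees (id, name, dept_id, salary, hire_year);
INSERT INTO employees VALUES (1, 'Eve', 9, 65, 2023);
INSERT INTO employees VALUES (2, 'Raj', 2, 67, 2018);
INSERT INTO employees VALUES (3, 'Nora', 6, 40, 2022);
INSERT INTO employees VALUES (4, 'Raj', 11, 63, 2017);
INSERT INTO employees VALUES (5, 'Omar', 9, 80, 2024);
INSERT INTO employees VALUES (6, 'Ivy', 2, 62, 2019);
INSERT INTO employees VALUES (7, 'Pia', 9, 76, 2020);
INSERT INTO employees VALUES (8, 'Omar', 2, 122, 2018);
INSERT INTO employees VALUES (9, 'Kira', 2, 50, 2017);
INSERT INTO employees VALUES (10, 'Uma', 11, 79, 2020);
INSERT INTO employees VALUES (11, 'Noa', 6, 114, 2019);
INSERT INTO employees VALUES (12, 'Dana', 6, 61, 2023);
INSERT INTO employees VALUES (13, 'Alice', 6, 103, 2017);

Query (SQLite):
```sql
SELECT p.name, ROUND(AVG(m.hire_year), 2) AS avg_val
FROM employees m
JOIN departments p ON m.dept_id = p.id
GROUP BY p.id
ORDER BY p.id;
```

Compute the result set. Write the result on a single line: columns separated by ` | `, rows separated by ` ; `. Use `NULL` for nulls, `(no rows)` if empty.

Join each employees row to its departments via dept_id.
Group joined rows by departments.id; compute ROUND(AVG(m.hire_year), 2) per group.
  2: ids {2, 6, 8, 9} → ROUND(AVG(m.hire_year), 2)=2018
  6: ids {3, 11, 12, 13} → ROUND(AVG(m.hire_year), 2)=2020.25
  9: ids {1, 5, 7} → ROUND(AVG(m.hire_year), 2)=2022.33
  11: ids {4, 10} → ROUND(AVG(m.hire_year), 2)=2018.5

Legal | 2018 ; HR | 2020.25 ; Support | 2022.33 ; Engineering | 2018.5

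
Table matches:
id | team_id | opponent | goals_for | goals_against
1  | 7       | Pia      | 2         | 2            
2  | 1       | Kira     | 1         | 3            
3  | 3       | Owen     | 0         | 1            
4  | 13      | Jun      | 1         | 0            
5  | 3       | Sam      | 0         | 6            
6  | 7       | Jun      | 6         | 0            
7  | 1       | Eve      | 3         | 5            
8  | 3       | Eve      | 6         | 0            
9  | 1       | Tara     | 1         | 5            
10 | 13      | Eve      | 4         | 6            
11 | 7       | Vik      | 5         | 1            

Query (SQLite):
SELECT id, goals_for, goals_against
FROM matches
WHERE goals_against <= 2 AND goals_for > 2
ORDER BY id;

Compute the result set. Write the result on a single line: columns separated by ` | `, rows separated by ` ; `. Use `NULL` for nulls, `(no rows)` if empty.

goals_against <= 2: ids {1, 3, 4, 6, 8, 11}
goals_for > 2: ids {6, 7, 8, 10, 11}
Combine with AND.

6 | 6 | 0 ; 8 | 6 | 0 ; 11 | 5 | 1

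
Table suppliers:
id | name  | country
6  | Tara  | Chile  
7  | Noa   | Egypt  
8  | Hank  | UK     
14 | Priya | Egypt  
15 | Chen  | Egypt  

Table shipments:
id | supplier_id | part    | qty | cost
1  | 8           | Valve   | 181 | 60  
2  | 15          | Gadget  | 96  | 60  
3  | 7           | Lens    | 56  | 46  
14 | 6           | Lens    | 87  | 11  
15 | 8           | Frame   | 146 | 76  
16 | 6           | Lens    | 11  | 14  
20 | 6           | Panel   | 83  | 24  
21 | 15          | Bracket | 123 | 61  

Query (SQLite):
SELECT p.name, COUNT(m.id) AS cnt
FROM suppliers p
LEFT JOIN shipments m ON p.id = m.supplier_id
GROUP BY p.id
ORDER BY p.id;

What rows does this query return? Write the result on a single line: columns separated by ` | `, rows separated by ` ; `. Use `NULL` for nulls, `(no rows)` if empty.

Tara | 3 ; Noa | 1 ; Hank | 2 ; Priya | 0 ; Chen | 2

LEFT JOIN keeps every suppliers row; unmatched ones get NULL for shipments columns.
Group by suppliers.id and compute COUNT(m.id). COUNT(col) of an all-NULL group is 0.
  6: ids {14, 16, 20} → COUNT(m.id)=3
  7: ids {3} → COUNT(m.id)=1
  8: ids {1, 15} → COUNT(m.id)=2
  14: ids {—} → COUNT(m.id)=0
  15: ids {2, 21} → COUNT(m.id)=2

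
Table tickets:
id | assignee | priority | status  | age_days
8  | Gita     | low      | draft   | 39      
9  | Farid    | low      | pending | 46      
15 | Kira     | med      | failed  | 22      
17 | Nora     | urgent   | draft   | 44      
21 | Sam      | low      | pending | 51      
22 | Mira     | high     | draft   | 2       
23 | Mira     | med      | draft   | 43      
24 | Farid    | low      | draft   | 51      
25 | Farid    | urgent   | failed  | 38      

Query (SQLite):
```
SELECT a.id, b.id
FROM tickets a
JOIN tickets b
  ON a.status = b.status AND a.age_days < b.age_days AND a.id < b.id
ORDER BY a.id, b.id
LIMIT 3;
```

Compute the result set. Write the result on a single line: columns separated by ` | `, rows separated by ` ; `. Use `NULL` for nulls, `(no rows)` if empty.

8 | 17 ; 8 | 23 ; 8 | 24

Pairs (a,b) with same status, a.age_days < b.age_days, a.id < b.id.
status groups: draft:{8,17,22,23,24} failed:{15,25} pending:{9,21}
Ordered by (a.id, b.id); first 3.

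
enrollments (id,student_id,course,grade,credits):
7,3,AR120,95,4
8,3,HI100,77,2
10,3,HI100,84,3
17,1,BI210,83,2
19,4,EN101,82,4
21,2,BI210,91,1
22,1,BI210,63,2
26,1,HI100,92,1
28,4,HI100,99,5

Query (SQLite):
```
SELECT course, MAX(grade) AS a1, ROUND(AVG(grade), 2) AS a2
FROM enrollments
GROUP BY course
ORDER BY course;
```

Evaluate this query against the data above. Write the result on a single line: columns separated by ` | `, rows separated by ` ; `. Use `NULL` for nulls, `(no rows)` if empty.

AR120 | 95 | 95 ; BI210 | 91 | 79 ; EN101 | 82 | 82 ; HI100 | 99 | 88

Group enrollments by course.
Per group compute: MAX(grade), ROUND(AVG(grade), 2).
  AR120: ids {7} → MAX(grade)=95, ROUND(AVG(grade), 2)=95
  BI210: ids {17, 21, 22} → MAX(grade)=91, ROUND(AVG(grade), 2)=79
  EN101: ids {19} → MAX(grade)=82, ROUND(AVG(grade), 2)=82
  HI100: ids {8, 10, 26, 28} → MAX(grade)=99, ROUND(AVG(grade), 2)=88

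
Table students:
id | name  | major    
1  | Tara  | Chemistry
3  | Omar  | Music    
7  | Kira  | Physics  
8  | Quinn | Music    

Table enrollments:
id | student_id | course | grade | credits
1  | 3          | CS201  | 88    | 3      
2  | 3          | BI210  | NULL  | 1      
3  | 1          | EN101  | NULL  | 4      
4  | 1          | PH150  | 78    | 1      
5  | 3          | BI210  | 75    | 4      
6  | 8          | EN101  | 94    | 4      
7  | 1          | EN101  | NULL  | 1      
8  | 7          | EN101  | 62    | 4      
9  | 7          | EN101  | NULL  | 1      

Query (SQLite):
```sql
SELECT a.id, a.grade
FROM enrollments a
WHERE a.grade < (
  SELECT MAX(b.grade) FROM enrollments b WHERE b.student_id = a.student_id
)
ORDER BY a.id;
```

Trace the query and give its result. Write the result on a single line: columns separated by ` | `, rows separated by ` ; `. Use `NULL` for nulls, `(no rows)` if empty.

5 | 75

For each enrollments row a, compute MAX(grade) over rows sharing a.student_id.
Keep row a if a.grade < that per-group MAX.
  student_id=1: MAX(grade) = 78
  student_id=3: MAX(grade) = 88
  student_id=7: MAX(grade) = 62
  student_id=8: MAX(grade) = 94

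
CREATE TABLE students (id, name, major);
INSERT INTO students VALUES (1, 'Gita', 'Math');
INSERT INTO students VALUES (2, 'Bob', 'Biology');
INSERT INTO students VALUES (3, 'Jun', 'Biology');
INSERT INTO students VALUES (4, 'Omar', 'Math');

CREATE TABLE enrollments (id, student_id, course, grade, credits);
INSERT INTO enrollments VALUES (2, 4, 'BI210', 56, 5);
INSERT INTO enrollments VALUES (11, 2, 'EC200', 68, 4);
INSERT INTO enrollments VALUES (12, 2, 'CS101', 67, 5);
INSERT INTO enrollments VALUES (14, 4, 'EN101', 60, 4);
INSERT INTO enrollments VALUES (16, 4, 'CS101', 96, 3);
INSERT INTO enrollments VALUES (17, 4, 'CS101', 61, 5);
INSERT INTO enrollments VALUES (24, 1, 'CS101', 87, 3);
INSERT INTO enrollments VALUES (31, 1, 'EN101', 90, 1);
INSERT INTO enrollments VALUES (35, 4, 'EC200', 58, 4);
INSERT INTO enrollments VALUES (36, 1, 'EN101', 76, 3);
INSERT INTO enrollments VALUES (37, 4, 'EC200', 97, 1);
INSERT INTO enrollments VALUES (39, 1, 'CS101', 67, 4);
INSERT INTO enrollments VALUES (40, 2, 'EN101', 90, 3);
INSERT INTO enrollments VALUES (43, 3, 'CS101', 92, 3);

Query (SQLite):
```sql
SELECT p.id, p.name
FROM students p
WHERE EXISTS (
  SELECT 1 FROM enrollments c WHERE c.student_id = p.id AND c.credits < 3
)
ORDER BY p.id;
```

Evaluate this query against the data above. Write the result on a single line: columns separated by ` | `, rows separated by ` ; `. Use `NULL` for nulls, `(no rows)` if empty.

1 | Gita ; 4 | Omar

For each students row, check whether any enrollments with matching student_id has credits < 3.
Keep rows where that is true.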